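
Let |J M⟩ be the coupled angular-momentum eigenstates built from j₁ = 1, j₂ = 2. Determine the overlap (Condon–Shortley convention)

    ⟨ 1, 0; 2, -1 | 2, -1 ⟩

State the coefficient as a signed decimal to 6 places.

j₁+j₂−J=1  J+j₁−j₂=1  J−j₁+j₂=3  j₁+j₂+J+1=6
(j₁±m₁, j₂±m₂, J±M) = (1,1,1,3,1,3)
P² = 3/2
sum k=0..1:
  [0] +1/2 = 1/2
  [1] −1/6 = -1/6
S = 1/3
C² = P²·S² = 1/6 ; C = +0.408248

+√(1/6) = +0.408248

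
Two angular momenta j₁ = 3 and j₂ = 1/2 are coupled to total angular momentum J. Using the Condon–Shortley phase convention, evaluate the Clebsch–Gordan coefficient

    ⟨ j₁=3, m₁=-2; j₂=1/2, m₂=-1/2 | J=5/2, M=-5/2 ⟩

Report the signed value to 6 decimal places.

+√(1/7) = +0.377964

√[6·1!5!0!/7! · 1!5!0!1!0!5!] = √(14400/7)
  +(−1)^0/∏(0,1,5,0,0,0)! = 1/120  (running 1/120)
⟨..|..⟩ = √(14400/7)·(1/120) = +0.377964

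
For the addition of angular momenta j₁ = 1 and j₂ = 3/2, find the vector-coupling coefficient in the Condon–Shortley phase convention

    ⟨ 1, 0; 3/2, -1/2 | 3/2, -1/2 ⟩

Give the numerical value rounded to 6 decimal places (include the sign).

+0.258199

j₁+j₂−J=1  J+j₁−j₂=1  J−j₁+j₂=2  j₁+j₂+J+1=5
(j₁±m₁, j₂±m₂, J±M) = (1,1,1,2,1,2)
P² = 4/15
sum k=0..1:
  [0] +1/1 = 1
  [1] −1/2 = -1/2
S = 1/2
C² = P²·S² = 1/15 ; C = +0.258199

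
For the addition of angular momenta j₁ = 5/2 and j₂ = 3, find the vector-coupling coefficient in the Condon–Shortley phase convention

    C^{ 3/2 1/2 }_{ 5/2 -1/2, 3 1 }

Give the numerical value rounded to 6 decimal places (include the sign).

√[4·4!1!2!/8! · 2!3!4!2!2!1!] = √(192/35)
  +(−1)^2/∏(2,2,1,2,0,0)! = 1/8  (running 1/8)
  +(−1)^3/∏(3,1,0,1,1,1)! = -1/6  (running -1/24)
⟨..|..⟩ = √(192/35)·(-1/24) = -0.097590

-0.097590  (= −√(1/105))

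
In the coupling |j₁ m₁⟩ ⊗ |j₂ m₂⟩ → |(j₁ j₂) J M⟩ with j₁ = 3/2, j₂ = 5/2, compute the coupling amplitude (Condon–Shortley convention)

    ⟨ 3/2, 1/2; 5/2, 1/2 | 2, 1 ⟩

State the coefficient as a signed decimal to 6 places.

−√(25/84) = -0.545545

√[5·2!1!3!/7! · 2!1!3!2!3!1!] = √(12/7)
  +(−1)^0/∏(0,2,1,3,0,0)! = 1/12  (running 1/12)
  +(−1)^1/∏(1,1,0,2,1,1)! = -1/2  (running -5/12)
⟨..|..⟩ = √(12/7)·(-5/12) = -0.545545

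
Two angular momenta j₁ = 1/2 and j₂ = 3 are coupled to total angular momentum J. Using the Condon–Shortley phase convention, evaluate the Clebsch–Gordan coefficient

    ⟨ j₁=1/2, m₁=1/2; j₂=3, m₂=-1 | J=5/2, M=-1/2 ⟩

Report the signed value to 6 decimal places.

j₁+j₂−J=1  J+j₁−j₂=0  J−j₁+j₂=5  j₁+j₂+J+1=7
(j₁±m₁, j₂±m₂, J±M) = (1,0,2,4,2,3)
P² = 576/7
sum k=0..0:
  [0] +1/12 = 1/12
S = 1/12
C² = P²·S² = 4/7 ; C = +0.755929

+√(4/7) = +0.755929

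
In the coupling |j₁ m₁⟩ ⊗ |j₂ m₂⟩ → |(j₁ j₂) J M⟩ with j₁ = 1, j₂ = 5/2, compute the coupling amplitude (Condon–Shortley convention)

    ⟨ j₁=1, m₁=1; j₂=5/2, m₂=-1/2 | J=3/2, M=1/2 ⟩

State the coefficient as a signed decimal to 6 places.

√[4·2!0!3!/6! · 2!0!2!3!2!1!] = √(16/5)
  +(−1)^0/∏(0,2,0,2,0,1)! = 1/4  (running 1/4)
⟨..|..⟩ = √(16/5)·(1/4) = +0.447214

+0.447214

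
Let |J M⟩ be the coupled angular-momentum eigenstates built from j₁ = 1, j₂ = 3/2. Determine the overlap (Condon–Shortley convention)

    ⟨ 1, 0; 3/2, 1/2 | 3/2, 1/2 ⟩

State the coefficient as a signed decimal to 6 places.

j₁+j₂−J=1  J+j₁−j₂=1  J−j₁+j₂=2  j₁+j₂+J+1=5
(j₁±m₁, j₂±m₂, J±M) = (1,1,2,1,2,1)
P² = 4/15
sum k=0..1:
  [0] +1/2 = 1/2
  [1] −1/1 = -1
S = -1/2
C² = P²·S² = 1/15 ; C = -0.258199

-0.258199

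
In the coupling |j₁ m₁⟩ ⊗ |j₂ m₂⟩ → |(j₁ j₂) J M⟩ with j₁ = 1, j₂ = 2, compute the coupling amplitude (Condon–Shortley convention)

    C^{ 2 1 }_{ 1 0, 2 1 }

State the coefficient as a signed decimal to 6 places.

−√(1/6) ≈ -0.408248

triangle: 1!*1!*3!/6! = 6/720
(j±m)!: 1!*1!*3!*1!*3!*1! = 36
prefactor² = (2J+1)*Δ*N² = 3/2
  k=0: +1/(0!*1!*1!*3!*0!*0!) = 1/6
  k=1: −1/(1!*0!*0!*2!*1!*1!) = -1/2
Σ = -1/3  ⇒  CG² = 3/2*(-1/3)² = 1/6
CG = −√(1/6) = -0.408248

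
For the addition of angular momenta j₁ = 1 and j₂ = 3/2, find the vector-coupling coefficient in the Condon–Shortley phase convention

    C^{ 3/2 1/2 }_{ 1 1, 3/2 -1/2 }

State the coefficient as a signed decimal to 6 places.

+0.730297  (= +√(8/15))

√[4·1!1!2!/5! · 2!0!1!2!2!1!] = √(8/15)
  +(−1)^0/∏(0,1,0,1,1,1)! = 1  (running 1)
⟨..|..⟩ = √(8/15)·(1) = +0.730297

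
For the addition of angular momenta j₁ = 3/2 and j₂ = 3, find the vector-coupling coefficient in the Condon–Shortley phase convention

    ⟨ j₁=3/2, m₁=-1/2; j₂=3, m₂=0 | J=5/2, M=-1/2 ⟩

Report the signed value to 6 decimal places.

√[6·2!1!4!/8! · 1!2!3!3!2!3!] = √(216/35)
  +(−1)^1/∏(1,1,1,2,0,2)! = -1/4  (running -1/4)
  +(−1)^2/∏(2,0,0,1,1,3)! = 1/12  (running -1/6)
⟨..|..⟩ = √(216/35)·(-1/6) = -0.414039

−√(6/35) ≈ -0.414039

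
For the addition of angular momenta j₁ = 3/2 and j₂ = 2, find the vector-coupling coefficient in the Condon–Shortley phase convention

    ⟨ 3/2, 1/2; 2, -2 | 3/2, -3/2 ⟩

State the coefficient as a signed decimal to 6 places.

+0.632456  (= +√(2/5))

j₁+j₂−J=2  J+j₁−j₂=1  J−j₁+j₂=2  j₁+j₂+J+1=6
(j₁±m₁, j₂±m₂, J±M) = (2,1,0,4,0,3)
P² = 32/5
sum k=0..0:
  [0] +1/4 = 1/4
S = 1/4
C² = P²·S² = 2/5 ; C = +0.632456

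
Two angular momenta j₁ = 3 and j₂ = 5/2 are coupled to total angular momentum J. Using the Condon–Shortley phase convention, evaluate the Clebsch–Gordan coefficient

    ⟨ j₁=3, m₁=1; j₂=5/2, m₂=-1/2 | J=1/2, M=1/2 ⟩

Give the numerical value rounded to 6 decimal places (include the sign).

√[2·5!1!0!/7! · 4!2!2!3!1!0!] = √(192/7)
  +(−1)^2/∏(2,3,0,0,1,0)! = 1/12  (running 1/12)
⟨..|..⟩ = √(192/7)·(1/12) = +0.436436

+0.436436  (= +√(4/21))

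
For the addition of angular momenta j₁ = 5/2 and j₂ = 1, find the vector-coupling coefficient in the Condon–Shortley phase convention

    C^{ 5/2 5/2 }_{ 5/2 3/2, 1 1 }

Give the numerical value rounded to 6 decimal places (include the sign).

−√(2/7) = -0.534522

triangle: 1!·4!·1!/7! = 24/5040
(j±m)!: 4!·1!·2!·0!·5!·0! = 5760
prefactor² = (2J+1)·Δ·N² = 1152/7
  k=1: −1/(1!·0!·0!·1!·4!·0!) = -1/24
Σ = -1/24  ⇒  CG² = 1152/7·(-1/24)² = 2/7
CG = −√(2/7) = -0.534522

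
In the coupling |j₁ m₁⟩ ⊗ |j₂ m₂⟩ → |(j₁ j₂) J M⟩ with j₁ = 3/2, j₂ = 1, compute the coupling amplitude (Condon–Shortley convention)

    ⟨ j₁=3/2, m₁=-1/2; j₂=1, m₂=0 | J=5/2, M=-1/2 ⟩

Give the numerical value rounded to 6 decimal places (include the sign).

√[6·0!3!2!/6! · 1!2!1!1!2!3!] = √(12/5)
  +(−1)^0/∏(0,0,2,1,1,1)! = 1/2  (running 1/2)
⟨..|..⟩ = √(12/5)·(1/2) = +0.774597

+√(3/5) = +0.774597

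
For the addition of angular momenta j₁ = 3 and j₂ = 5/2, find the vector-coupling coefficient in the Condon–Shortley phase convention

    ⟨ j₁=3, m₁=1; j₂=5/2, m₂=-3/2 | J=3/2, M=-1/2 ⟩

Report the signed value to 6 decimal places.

triangle: 4!·2!·1!/8! = 48/40320
(j±m)!: 4!·2!·1!·4!·1!·2! = 2304
prefactor² = (2J+1)·Δ·N² = 384/35
  k=0: +1/(0!·4!·2!·1!·0!·0!) = 1/48
  k=1: −1/(1!·3!·1!·0!·1!·1!) = -1/6
Σ = -7/48  ⇒  CG² = 384/35·(-7/48)² = 7/30
CG = −√(7/30) = -0.483046

-0.483046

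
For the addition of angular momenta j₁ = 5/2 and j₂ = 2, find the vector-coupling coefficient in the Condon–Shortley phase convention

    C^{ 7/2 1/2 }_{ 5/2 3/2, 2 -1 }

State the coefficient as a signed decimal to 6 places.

j₁+j₂−J=1  J+j₁−j₂=4  J−j₁+j₂=3  j₁+j₂+J+1=9
(j₁±m₁, j₂±m₂, J±M) = (4,1,1,3,4,3)
P² = 2304/35
sum k=0..1:
  [0] +1/12 = 1/12
  [1] −1/144 = -1/144
S = 11/144
C² = P²·S² = 121/315 ; C = +0.619780

+0.619780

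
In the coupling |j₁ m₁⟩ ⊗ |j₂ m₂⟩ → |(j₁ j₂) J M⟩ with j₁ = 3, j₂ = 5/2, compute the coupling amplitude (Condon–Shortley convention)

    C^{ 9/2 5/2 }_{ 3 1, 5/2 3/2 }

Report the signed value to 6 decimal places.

-0.317821

triangle: 1!*5!*4!/11! = 2880/39916800
(j±m)!: 4!*2!*4!*1!*7!*2! = 11612160
prefactor² = (2J+1)*Δ*N² = 92160/11
  k=0: +1/(0!*1!*2!*4!*3!*0!) = 1/288
  k=1: −1/(1!*0!*1!*3!*4!*1!) = -1/144
Σ = -1/288  ⇒  CG² = 92160/11*(-1/288)² = 10/99
CG = −√(10/99) = -0.317821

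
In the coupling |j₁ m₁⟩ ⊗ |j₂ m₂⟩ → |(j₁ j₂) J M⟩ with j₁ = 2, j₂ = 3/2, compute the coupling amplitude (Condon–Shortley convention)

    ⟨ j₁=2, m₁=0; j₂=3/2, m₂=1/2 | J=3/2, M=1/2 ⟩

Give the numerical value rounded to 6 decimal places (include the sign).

−√(1/5) ≈ -0.447214

triangle: 2!×2!×1!/6! = 4/720
(j±m)!: 2!×2!×2!×1!×2!×1! = 16
prefactor² = (2J+1)×Δ×N² = 16/45
  k=1: −1/(1!×1!×1!×1!×1!×0!) = -1
  k=2: +1/(2!×0!×0!×0!×2!×1!) = 1/4
Σ = -3/4  ⇒  CG² = 16/45×(-3/4)² = 1/5
CG = −√(1/5) = -0.447214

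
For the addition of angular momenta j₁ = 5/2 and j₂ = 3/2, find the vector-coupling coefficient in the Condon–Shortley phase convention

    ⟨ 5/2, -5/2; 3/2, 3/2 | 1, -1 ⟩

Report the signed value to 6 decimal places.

j₁+j₂−J=3  J+j₁−j₂=2  J−j₁+j₂=0  j₁+j₂+J+1=6
(j₁±m₁, j₂±m₂, J±M) = (0,5,3,0,0,2)
P² = 72
sum k=3..3:
  [3] −1/12 = -1/12
S = -1/12
C² = P²·S² = 1/2 ; C = -0.707107

−√(1/2) = -0.707107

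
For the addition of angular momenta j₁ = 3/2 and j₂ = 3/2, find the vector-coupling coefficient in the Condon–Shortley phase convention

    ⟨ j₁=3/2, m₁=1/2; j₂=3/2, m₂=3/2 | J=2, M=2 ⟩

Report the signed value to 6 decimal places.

triangle: 1!×2!×2!/6! = 4/720
(j±m)!: 2!×1!×3!×0!×4!×0! = 288
prefactor² = (2J+1)×Δ×N² = 8
  k=1: −1/(1!×0!×0!×2!×2!×0!) = -1/4
Σ = -1/4  ⇒  CG² = 8×(-1/4)² = 1/2
CG = −√(1/2) = -0.707107

−√(1/2) = -0.707107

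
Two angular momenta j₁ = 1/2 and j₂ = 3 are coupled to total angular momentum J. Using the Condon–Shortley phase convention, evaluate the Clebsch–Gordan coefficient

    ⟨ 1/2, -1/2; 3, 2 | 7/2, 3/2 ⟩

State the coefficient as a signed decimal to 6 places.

triangle: 0!*1!*6!/8! = 720/40320
(j±m)!: 0!*1!*5!*1!*5!*2! = 28800
prefactor² = (2J+1)*Δ*N² = 28800/7
  k=0: +1/(0!*0!*1!*5!*0!*1!) = 1/120
Σ = 1/120  ⇒  CG² = 28800/7*1/120² = 2/7
CG = +√(2/7) = +0.534522

+√(2/7) = +0.534522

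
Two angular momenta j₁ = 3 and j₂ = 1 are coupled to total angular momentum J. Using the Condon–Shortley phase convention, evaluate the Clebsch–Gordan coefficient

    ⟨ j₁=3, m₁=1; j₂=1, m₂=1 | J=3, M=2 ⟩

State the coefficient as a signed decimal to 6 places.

-0.645497  (= −√(5/12))

triangle: 1!×5!×1!/8! = 120/40320
(j±m)!: 4!×2!×2!×0!×5!×1! = 11520
prefactor² = (2J+1)×Δ×N² = 240
  k=1: −1/(1!×0!×1!×1!×4!×0!) = -1/24
Σ = -1/24  ⇒  CG² = 240×(-1/24)² = 5/12
CG = −√(5/12) = -0.645497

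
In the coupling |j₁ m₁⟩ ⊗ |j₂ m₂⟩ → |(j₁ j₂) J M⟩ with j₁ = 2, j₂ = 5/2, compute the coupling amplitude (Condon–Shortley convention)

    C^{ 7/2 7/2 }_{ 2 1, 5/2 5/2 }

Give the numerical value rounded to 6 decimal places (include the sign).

triangle: 1!·3!·4!/9! = 144/362880
(j±m)!: 3!·1!·5!·0!·7!·0! = 3628800
prefactor² = (2J+1)·Δ·N² = 11520
  k=1: −1/(1!·0!·0!·4!·3!·0!) = -1/144
Σ = -1/144  ⇒  CG² = 11520·(-1/144)² = 5/9
CG = −√(5/9) = -0.745356

-0.745356  (= −√(5/9))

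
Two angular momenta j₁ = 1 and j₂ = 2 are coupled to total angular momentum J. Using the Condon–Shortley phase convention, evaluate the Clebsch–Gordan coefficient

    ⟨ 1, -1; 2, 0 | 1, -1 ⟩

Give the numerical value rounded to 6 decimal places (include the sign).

√[3·2!0!2!/5! · 0!2!2!2!0!2!] = √(8/5)
  +(−1)^2/∏(2,0,0,0,0,2)! = 1/4  (running 1/4)
⟨..|..⟩ = √(8/5)·(1/4) = +0.316228

+√(1/10) ≈ +0.316228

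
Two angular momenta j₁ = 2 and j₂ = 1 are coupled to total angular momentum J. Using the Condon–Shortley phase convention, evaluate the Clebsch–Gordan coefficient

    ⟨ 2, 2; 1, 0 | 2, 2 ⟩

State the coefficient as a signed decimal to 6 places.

triangle: 1!×3!×1!/6! = 6/720
(j±m)!: 4!×0!×1!×1!×4!×0! = 576
prefactor² = (2J+1)×Δ×N² = 24
  k=0: +1/(0!×1!×0!×1!×3!×0!) = 1/6
Σ = 1/6  ⇒  CG² = 24×1/6² = 2/3
CG = +√(2/3) = +0.816497

+0.816497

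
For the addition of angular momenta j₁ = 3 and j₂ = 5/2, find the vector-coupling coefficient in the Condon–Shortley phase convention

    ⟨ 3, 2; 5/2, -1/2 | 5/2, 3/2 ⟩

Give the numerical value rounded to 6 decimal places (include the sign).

triangle: 3!*3!*2!/9! = 72/362880
(j±m)!: 5!*1!*2!*3!*4!*1! = 34560
prefactor² = (2J+1)*Δ*N² = 288/7
  k=0: +1/(0!*3!*1!*2!*2!*0!) = 1/24
  k=1: −1/(1!*2!*0!*1!*3!*1!) = -1/12
Σ = -1/24  ⇒  CG² = 288/7*(-1/24)² = 1/14
CG = −√(1/14) = -0.267261

-0.267261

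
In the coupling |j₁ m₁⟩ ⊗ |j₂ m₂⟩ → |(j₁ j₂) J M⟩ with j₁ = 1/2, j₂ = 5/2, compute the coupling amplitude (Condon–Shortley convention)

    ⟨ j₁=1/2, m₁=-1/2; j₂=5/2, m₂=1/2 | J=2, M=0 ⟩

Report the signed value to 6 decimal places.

√[5·1!0!4!/6! · 0!1!3!2!2!2!] = √(8)
  +(−1)^1/∏(1,0,0,2,0,2)! = -1/4  (running -1/4)
⟨..|..⟩ = √(8)·(-1/4) = -0.707107

-0.707107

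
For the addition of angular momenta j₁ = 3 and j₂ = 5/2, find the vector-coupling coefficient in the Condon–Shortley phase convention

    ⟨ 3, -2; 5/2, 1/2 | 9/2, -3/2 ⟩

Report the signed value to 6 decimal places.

√[10·1!5!4!/11! · 1!5!3!2!3!6!] = √(345600/77)
  +(−1)^0/∏(0,1,5,3,0,1)! = 1/720  (running 1/720)
  +(−1)^1/∏(1,0,4,2,1,2)! = -1/96  (running -13/1440)
⟨..|..⟩ = √(345600/77)·(-13/1440) = -0.604815

−√(169/462) = -0.604815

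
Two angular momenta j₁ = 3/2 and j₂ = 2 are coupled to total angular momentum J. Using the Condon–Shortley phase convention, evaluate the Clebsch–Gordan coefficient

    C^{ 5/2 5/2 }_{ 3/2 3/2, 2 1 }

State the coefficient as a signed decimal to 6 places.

j₁+j₂−J=1  J+j₁−j₂=2  J−j₁+j₂=3  j₁+j₂+J+1=7
(j₁±m₁, j₂±m₂, J±M) = (3,0,3,1,5,0)
P² = 432/7
sum k=0..0:
  [0] +1/12 = 1/12
S = 1/12
C² = P²·S² = 3/7 ; C = +0.654654

+√(3/7) = +0.654654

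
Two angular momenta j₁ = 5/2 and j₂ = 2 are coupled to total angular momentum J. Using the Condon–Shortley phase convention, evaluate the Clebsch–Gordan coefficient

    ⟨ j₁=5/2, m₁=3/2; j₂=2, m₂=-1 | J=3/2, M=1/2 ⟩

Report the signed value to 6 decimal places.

-0.138013  (= −√(2/105))

j₁+j₂−J=3  J+j₁−j₂=2  J−j₁+j₂=1  j₁+j₂+J+1=7
(j₁±m₁, j₂±m₂, J±M) = (4,1,1,3,2,1)
P² = 96/35
sum k=0..1:
  [0] +1/6 = 1/6
  [1] −1/4 = -1/4
S = -1/12
C² = P²·S² = 2/105 ; C = -0.138013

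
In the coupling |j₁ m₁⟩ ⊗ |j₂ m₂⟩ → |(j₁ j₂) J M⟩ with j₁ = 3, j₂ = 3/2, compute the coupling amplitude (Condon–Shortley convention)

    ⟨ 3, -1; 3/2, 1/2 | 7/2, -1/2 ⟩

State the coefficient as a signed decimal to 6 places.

-0.534522

triangle: 1!·5!·2!/9! = 240/362880
(j±m)!: 2!·4!·2!·1!·3!·4! = 13824
prefactor² = (2J+1)·Δ·N² = 512/7
  k=0: +1/(0!·1!·4!·2!·1!·0!) = 1/48
  k=1: −1/(1!·0!·3!·1!·2!·1!) = -1/12
Σ = -1/16  ⇒  CG² = 512/7·(-1/16)² = 2/7
CG = −√(2/7) = -0.534522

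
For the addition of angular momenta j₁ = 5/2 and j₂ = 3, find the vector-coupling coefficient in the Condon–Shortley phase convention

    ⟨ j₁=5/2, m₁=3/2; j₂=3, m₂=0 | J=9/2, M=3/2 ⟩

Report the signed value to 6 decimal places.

j₁+j₂−J=1  J+j₁−j₂=4  J−j₁+j₂=5  j₁+j₂+J+1=11
(j₁±m₁, j₂±m₂, J±M) = (4,1,3,3,6,3)
P² = 207360/77
sum k=0..1:
  [0] +1/72 = 1/72
  [1] −1/288 = -1/288
S = 1/96
C² = P²·S² = 45/154 ; C = +0.540562

+√(45/154) = +0.540562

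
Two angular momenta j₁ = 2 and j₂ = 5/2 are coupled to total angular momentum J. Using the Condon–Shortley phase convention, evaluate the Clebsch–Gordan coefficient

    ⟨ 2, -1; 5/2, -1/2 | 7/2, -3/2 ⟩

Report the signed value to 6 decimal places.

√[8·1!3!4!/9! · 1!3!2!3!2!5!] = √(384/7)
  +(−1)^0/∏(0,1,3,2,0,2)! = 1/24  (running 1/24)
  +(−1)^1/∏(1,0,2,1,1,3)! = -1/12  (running -1/24)
⟨..|..⟩ = √(384/7)·(-1/24) = -0.308607

−√(2/21) ≈ -0.308607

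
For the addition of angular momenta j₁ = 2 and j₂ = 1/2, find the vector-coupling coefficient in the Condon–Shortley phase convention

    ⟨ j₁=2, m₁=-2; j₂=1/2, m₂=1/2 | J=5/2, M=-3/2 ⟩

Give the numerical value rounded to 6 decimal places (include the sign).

j₁+j₂−J=0  J+j₁−j₂=4  J−j₁+j₂=1  j₁+j₂+J+1=6
(j₁±m₁, j₂±m₂, J±M) = (0,4,1,0,1,4)
P² = 576/5
sum k=0..0:
  [0] +1/24 = 1/24
S = 1/24
C² = P²·S² = 1/5 ; C = +0.447214

+0.447214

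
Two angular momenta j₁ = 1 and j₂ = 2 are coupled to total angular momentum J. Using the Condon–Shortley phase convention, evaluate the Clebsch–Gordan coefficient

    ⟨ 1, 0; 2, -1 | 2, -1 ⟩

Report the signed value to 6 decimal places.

+√(1/6) ≈ +0.408248

j₁+j₂−J=1  J+j₁−j₂=1  J−j₁+j₂=3  j₁+j₂+J+1=6
(j₁±m₁, j₂±m₂, J±M) = (1,1,1,3,1,3)
P² = 3/2
sum k=0..1:
  [0] +1/2 = 1/2
  [1] −1/6 = -1/6
S = 1/3
C² = P²·S² = 1/6 ; C = +0.408248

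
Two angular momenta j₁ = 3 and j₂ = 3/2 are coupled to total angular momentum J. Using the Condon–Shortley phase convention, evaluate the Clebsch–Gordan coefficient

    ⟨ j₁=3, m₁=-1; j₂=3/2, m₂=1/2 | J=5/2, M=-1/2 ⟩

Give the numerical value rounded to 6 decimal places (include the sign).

√[6·2!4!1!/8! · 2!4!2!1!2!3!] = √(288/35)
  +(−1)^1/∏(1,1,3,1,1,0)! = -1/6  (running -1/6)
  +(−1)^2/∏(2,0,2,0,2,1)! = 1/8  (running -1/24)
⟨..|..⟩ = √(288/35)·(-1/24) = -0.119523

-0.119523  (= −√(1/70))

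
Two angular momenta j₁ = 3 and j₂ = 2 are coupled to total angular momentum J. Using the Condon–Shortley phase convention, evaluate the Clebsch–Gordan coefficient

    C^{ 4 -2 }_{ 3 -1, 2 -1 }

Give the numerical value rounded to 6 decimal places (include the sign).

+√(1/28) = +0.188982

triangle: 1!*5!*3!/10! = 720/3628800
(j±m)!: 2!*4!*1!*3!*2!*6! = 414720
prefactor² = (2J+1)*Δ*N² = 5184/7
  k=0: +1/(0!*1!*4!*1!*1!*2!) = 1/48
  k=1: −1/(1!*0!*3!*0!*2!*3!) = -1/72
Σ = 1/144  ⇒  CG² = 5184/7*1/144² = 1/28
CG = +√(1/28) = +0.188982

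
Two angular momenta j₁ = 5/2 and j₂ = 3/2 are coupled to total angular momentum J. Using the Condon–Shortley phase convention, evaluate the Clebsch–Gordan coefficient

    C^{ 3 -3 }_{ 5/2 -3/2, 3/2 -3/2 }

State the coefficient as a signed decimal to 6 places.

+√(3/8) ≈ +0.612372

triangle: 1!*4!*2!/8! = 48/40320
(j±m)!: 1!*4!*0!*3!*0!*6! = 103680
prefactor² = (2J+1)*Δ*N² = 864
  k=0: +1/(0!*1!*4!*0!*0!*2!) = 1/48
Σ = 1/48  ⇒  CG² = 864*1/48² = 3/8
CG = +√(3/8) = +0.612372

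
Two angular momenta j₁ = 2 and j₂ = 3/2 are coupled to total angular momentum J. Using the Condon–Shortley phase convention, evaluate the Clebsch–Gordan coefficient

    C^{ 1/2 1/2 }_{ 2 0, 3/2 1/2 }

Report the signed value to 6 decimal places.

+0.447214

√[2·3!1!0!/5! · 2!2!2!1!1!0!] = √(4/5)
  +(−1)^2/∏(2,1,0,0,1,0)! = 1/2  (running 1/2)
⟨..|..⟩ = √(4/5)·(1/2) = +0.447214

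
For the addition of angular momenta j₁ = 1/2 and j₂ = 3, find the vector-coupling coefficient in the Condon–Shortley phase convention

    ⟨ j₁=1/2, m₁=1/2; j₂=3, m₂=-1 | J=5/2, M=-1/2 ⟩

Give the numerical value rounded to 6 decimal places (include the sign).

triangle: 1!·0!·5!/7! = 120/5040
(j±m)!: 1!·0!·2!·4!·2!·3! = 576
prefactor² = (2J+1)·Δ·N² = 576/7
  k=0: +1/(0!·1!·0!·2!·0!·3!) = 1/12
Σ = 1/12  ⇒  CG² = 576/7·1/12² = 4/7
CG = +√(4/7) = +0.755929

+√(4/7) = +0.755929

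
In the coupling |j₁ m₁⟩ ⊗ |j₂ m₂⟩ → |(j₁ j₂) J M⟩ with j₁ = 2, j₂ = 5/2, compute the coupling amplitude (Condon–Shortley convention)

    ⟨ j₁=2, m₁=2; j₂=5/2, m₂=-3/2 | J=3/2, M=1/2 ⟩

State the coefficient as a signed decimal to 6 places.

+√(32/105) ≈ +0.552052

j₁+j₂−J=3  J+j₁−j₂=1  J−j₁+j₂=2  j₁+j₂+J+1=7
(j₁±m₁, j₂±m₂, J±M) = (4,0,1,4,2,1)
P² = 384/35
sum k=0..0:
  [0] +1/6 = 1/6
S = 1/6
C² = P²·S² = 32/105 ; C = +0.552052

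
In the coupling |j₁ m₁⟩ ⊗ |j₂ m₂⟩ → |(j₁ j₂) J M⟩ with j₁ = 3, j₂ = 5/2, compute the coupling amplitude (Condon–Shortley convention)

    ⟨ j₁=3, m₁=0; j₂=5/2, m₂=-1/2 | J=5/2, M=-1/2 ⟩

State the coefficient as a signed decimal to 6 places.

−√(8/105) = -0.276026

j₁+j₂−J=3  J+j₁−j₂=3  J−j₁+j₂=2  j₁+j₂+J+1=9
(j₁±m₁, j₂±m₂, J±M) = (3,3,2,3,2,3)
P² = 216/35
sum k=0..2:
  [0] +1/72 = 1/72
  [1] −1/4 = -1/4
  [2] +1/8 = 1/8
S = -1/9
C² = P²·S² = 8/105 ; C = -0.276026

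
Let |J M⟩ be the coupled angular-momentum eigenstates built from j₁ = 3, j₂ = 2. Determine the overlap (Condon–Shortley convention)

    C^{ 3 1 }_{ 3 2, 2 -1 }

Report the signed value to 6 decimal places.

+√(1/4) = +0.500000

√[7·2!4!2!/9! · 5!1!1!3!4!2!] = √(64)
  +(−1)^0/∏(0,2,1,1,3,1)! = 1/12  (running 1/12)
  +(−1)^1/∏(1,1,0,0,4,2)! = -1/48  (running 1/16)
⟨..|..⟩ = √(64)·(1/16) = +0.500000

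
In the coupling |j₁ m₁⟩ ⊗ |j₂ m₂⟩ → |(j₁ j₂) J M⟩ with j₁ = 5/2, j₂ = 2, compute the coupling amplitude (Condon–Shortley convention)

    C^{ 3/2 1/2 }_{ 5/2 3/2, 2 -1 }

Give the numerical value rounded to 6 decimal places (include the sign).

−√(2/105) ≈ -0.138013

triangle: 3!×2!×1!/7! = 12/5040
(j±m)!: 4!×1!×1!×3!×2!×1! = 288
prefactor² = (2J+1)×Δ×N² = 96/35
  k=0: +1/(0!×3!×1!×1!×1!×0!) = 1/6
  k=1: −1/(1!×2!×0!×0!×2!×1!) = -1/4
Σ = -1/12  ⇒  CG² = 96/35×(-1/12)² = 2/105
CG = −√(2/105) = -0.138013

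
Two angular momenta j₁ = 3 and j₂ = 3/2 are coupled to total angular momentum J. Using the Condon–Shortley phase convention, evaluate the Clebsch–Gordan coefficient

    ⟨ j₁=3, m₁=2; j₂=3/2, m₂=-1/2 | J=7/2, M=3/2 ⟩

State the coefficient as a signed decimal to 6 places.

+√(3/7) ≈ +0.654654

j₁+j₂−J=1  J+j₁−j₂=5  J−j₁+j₂=2  j₁+j₂+J+1=9
(j₁±m₁, j₂±m₂, J±M) = (5,1,1,2,5,2)
P² = 6400/21
sum k=0..1:
  [0] +1/24 = 1/24
  [1] −1/240 = -1/240
S = 3/80
C² = P²·S² = 3/7 ; C = +0.654654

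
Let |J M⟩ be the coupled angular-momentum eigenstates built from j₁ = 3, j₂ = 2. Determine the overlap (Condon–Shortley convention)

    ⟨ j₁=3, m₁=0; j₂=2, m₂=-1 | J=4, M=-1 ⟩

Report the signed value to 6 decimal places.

triangle: 1!×5!×3!/10! = 720/3628800
(j±m)!: 3!×3!×1!×3!×3!×5! = 155520
prefactor² = (2J+1)×Δ×N² = 1944/7
  k=0: +1/(0!×1!×3!×1!×2!×2!) = 1/24
  k=1: −1/(1!×0!×2!×0!×3!×3!) = -1/72
Σ = 1/36  ⇒  CG² = 1944/7×1/36² = 3/14
CG = +√(3/14) = +0.462910

+0.462910  (= +√(3/14))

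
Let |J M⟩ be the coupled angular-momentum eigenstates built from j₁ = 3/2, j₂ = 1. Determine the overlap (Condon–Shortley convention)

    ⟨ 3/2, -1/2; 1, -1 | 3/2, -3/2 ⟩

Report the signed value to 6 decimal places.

+0.632456  (= +√(2/5))

√[4·1!2!1!/5! · 1!2!0!2!0!3!] = √(8/5)
  +(−1)^0/∏(0,1,2,0,0,1)! = 1/2  (running 1/2)
⟨..|..⟩ = √(8/5)·(1/2) = +0.632456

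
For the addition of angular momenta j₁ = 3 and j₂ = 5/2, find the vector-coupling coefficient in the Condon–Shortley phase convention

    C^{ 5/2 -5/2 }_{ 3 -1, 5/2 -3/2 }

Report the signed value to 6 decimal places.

−√(2/7) = -0.534522

√[6·3!3!2!/9! · 2!4!1!4!0!5!] = √(1152/7)
  +(−1)^1/∏(1,2,3,0,0,2)! = -1/24  (running -1/24)
⟨..|..⟩ = √(1152/7)·(-1/24) = -0.534522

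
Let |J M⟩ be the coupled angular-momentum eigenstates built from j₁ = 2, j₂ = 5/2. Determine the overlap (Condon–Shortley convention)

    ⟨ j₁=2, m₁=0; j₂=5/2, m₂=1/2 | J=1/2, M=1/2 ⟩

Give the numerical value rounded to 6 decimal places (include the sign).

j₁+j₂−J=4  J+j₁−j₂=0  J−j₁+j₂=1  j₁+j₂+J+1=6
(j₁±m₁, j₂±m₂, J±M) = (2,2,3,2,1,0)
P² = 16/5
sum k=2..2:
  [2] +1/4 = 1/4
S = 1/4
C² = P²·S² = 1/5 ; C = +0.447214

+0.447214  (= +√(1/5))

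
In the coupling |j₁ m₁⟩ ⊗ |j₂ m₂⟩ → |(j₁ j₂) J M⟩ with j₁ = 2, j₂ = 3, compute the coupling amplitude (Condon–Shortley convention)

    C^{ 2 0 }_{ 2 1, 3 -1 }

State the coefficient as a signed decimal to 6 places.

j₁+j₂−J=3  J+j₁−j₂=1  J−j₁+j₂=3  j₁+j₂+J+1=8
(j₁±m₁, j₂±m₂, J±M) = (3,1,2,4,2,2)
P² = 36/7
sum k=0..1:
  [0] +1/12 = 1/12
  [1] −1/4 = -1/4
S = -1/6
C² = P²·S² = 1/7 ; C = -0.377964

−√(1/7) = -0.377964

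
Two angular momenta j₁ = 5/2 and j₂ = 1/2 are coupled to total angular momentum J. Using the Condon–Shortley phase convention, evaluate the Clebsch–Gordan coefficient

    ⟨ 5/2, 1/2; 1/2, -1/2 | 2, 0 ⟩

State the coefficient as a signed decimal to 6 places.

+0.707107

√[5·1!4!0!/6! · 3!2!0!1!2!2!] = √(8)
  +(−1)^0/∏(0,1,2,0,2,0)! = 1/4  (running 1/4)
⟨..|..⟩ = √(8)·(1/4) = +0.707107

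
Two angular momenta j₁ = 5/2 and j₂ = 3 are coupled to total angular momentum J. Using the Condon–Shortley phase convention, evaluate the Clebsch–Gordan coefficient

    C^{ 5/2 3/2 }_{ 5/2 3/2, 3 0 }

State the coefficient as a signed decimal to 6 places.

-0.483046

j₁+j₂−J=3  J+j₁−j₂=2  J−j₁+j₂=3  j₁+j₂+J+1=9
(j₁±m₁, j₂±m₂, J±M) = (4,1,3,3,4,1)
P² = 864/35
sum k=0..1:
  [0] +1/36 = 1/36
  [1] −1/8 = -1/8
S = -7/72
C² = P²·S² = 7/30 ; C = -0.483046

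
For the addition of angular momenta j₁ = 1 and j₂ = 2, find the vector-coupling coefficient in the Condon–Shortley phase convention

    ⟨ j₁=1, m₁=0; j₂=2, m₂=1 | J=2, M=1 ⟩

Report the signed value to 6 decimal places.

j₁+j₂−J=1  J+j₁−j₂=1  J−j₁+j₂=3  j₁+j₂+J+1=6
(j₁±m₁, j₂±m₂, J±M) = (1,1,3,1,3,1)
P² = 3/2
sum k=0..1:
  [0] +1/6 = 1/6
  [1] −1/2 = -1/2
S = -1/3
C² = P²·S² = 1/6 ; C = -0.408248

-0.408248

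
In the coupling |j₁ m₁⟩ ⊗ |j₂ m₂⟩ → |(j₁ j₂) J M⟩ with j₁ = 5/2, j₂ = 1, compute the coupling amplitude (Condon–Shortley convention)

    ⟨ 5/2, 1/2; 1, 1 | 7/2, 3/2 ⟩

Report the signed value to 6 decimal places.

+0.690066

j₁+j₂−J=0  J+j₁−j₂=5  J−j₁+j₂=2  j₁+j₂+J+1=8
(j₁±m₁, j₂±m₂, J±M) = (3,2,2,0,5,2)
P² = 1920/7
sum k=0..0:
  [0] +1/24 = 1/24
S = 1/24
C² = P²·S² = 10/21 ; C = +0.690066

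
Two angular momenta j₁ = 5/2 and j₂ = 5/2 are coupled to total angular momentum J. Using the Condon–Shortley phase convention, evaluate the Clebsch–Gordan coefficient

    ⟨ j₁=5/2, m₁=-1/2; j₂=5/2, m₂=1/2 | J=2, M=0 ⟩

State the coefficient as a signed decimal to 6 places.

j₁+j₂−J=3  J+j₁−j₂=2  J−j₁+j₂=2  j₁+j₂+J+1=8
(j₁±m₁, j₂±m₂, J±M) = (2,3,3,2,2,2)
P² = 12/7
sum k=1..3:
  [1] −1/8 = -1/8
  [2] +1/2 = 1/2
  [3] −1/24 = -1/24
S = 1/3
C² = P²·S² = 4/21 ; C = +0.436436

+0.436436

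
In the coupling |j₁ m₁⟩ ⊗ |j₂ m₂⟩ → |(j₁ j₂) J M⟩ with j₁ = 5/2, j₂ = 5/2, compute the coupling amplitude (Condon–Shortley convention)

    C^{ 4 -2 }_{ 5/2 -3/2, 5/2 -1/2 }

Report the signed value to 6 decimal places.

j₁+j₂−J=1  J+j₁−j₂=4  J−j₁+j₂=4  j₁+j₂+J+1=10
(j₁±m₁, j₂±m₂, J±M) = (1,4,2,3,2,6)
P² = 20736/35
sum k=0..1:
  [0] +1/96 = 1/96
  [1] −1/36 = -1/36
S = -5/288
C² = P²·S² = 5/28 ; C = -0.422577

−√(5/28) = -0.422577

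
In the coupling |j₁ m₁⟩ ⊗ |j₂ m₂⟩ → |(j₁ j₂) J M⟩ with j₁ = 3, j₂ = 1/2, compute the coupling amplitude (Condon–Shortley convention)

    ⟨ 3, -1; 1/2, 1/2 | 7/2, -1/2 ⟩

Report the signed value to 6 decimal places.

√[8·0!6!1!/8! · 2!4!1!0!3!4!] = √(6912/7)
  +(−1)^0/∏(0,0,4,1,2,0)! = 1/48  (running 1/48)
⟨..|..⟩ = √(6912/7)·(1/48) = +0.654654

+0.654654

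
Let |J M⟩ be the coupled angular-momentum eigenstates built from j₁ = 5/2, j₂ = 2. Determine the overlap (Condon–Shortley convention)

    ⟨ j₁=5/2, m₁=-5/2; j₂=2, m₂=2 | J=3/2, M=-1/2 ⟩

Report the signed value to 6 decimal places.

triangle: 3!×2!×1!/7! = 12/5040
(j±m)!: 0!×5!×4!×0!×1!×2! = 5760
prefactor² = (2J+1)×Δ×N² = 384/7
  k=3: −1/(3!×0!×2!×1!×0!×0!) = -1/12
Σ = -1/12  ⇒  CG² = 384/7×(-1/12)² = 8/21
CG = −√(8/21) = -0.617213

-0.617213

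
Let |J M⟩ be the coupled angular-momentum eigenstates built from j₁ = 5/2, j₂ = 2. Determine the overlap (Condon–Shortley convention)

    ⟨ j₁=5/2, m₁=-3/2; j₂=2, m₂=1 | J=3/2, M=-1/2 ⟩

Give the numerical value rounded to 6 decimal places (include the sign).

+√(2/105) ≈ +0.138013

j₁+j₂−J=3  J+j₁−j₂=2  J−j₁+j₂=1  j₁+j₂+J+1=7
(j₁±m₁, j₂±m₂, J±M) = (1,4,3,1,1,2)
P² = 96/35
sum k=2..3:
  [2] +1/4 = 1/4
  [3] −1/6 = -1/6
S = 1/12
C² = P²·S² = 2/105 ; C = +0.138013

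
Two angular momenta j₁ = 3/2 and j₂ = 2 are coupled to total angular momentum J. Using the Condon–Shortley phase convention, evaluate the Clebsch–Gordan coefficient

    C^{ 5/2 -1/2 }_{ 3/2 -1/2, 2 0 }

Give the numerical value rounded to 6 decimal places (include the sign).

-0.292770

j₁+j₂−J=1  J+j₁−j₂=2  J−j₁+j₂=3  j₁+j₂+J+1=7
(j₁±m₁, j₂±m₂, J±M) = (1,2,2,2,2,3)
P² = 48/35
sum k=0..1:
  [0] +1/4 = 1/4
  [1] −1/2 = -1/2
S = -1/4
C² = P²·S² = 3/35 ; C = -0.292770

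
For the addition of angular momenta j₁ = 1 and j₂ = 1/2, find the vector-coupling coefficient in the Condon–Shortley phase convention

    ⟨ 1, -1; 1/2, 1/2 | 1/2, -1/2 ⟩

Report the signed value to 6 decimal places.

triangle: 1!*1!*0!/3! = 1/6
(j±m)!: 0!*2!*1!*0!*0!*1! = 2
prefactor² = (2J+1)*Δ*N² = 2/3
  k=1: −1/(1!*0!*1!*0!*0!*0!) = -1
Σ = -1  ⇒  CG² = 2/3*(-1)² = 2/3
CG = −√(2/3) = -0.816497

−√(2/3) ≈ -0.816497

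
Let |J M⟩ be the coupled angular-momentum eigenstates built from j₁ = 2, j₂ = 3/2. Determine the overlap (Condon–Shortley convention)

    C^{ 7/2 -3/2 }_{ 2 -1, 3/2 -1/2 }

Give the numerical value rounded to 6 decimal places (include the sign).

triangle: 0!*4!*3!/8! = 144/40320
(j±m)!: 1!*3!*1!*2!*2!*5! = 2880
prefactor² = (2J+1)*Δ*N² = 576/7
  k=0: +1/(0!*0!*3!*1!*1!*2!) = 1/12
Σ = 1/12  ⇒  CG² = 576/7*1/12² = 4/7
CG = +√(4/7) = +0.755929

+√(4/7) ≈ +0.755929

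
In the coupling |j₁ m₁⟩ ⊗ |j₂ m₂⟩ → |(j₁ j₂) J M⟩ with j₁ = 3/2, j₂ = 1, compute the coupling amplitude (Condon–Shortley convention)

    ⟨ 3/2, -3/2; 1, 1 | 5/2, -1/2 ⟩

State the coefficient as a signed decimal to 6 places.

√[6·0!3!2!/6! · 0!3!2!0!2!3!] = √(72/5)
  +(−1)^0/∏(0,0,3,2,0,0)! = 1/12  (running 1/12)
⟨..|..⟩ = √(72/5)·(1/12) = +0.316228

+0.316228  (= +√(1/10))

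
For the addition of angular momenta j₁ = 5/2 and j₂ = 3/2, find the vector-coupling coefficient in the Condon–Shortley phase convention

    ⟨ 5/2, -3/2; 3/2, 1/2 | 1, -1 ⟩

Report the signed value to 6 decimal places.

√[3·3!2!0!/6! · 1!4!2!1!0!2!] = √(24/5)
  +(−1)^2/∏(2,1,2,0,0,0)! = 1/4  (running 1/4)
⟨..|..⟩ = √(24/5)·(1/4) = +0.547723

+0.547723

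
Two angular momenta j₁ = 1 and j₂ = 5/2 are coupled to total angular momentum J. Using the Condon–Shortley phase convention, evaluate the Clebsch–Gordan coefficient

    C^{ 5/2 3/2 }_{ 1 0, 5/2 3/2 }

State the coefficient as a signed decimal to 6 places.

triangle: 1!*1!*4!/7! = 24/5040
(j±m)!: 1!*1!*4!*1!*4!*1! = 576
prefactor² = (2J+1)*Δ*N² = 576/35
  k=0: +1/(0!*1!*1!*4!*0!*0!) = 1/24
  k=1: −1/(1!*0!*0!*3!*1!*1!) = -1/6
Σ = -1/8  ⇒  CG² = 576/35*(-1/8)² = 9/35
CG = −√(9/35) = -0.507093

-0.507093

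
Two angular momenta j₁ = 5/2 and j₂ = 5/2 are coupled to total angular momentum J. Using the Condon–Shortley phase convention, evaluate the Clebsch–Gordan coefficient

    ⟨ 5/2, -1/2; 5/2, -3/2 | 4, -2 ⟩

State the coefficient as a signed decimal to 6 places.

√[9·1!4!4!/10! · 2!3!1!4!2!6!] = √(20736/35)
  +(−1)^0/∏(0,1,3,1,1,3)! = 1/36  (running 1/36)
  +(−1)^1/∏(1,0,2,0,2,4)! = -1/96  (running 5/288)
⟨..|..⟩ = √(20736/35)·(5/288) = +0.422577

+0.422577  (= +√(5/28))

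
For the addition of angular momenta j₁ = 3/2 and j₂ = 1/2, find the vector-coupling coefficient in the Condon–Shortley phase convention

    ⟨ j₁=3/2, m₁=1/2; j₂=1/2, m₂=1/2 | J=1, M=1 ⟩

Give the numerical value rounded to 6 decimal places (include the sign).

−√(1/4) = -0.500000

√[3·1!2!0!/4! · 2!1!1!0!2!0!] = √(1)
  +(−1)^1/∏(1,0,0,0,2,0)! = -1/2  (running -1/2)
⟨..|..⟩ = √(1)·(-1/2) = -0.500000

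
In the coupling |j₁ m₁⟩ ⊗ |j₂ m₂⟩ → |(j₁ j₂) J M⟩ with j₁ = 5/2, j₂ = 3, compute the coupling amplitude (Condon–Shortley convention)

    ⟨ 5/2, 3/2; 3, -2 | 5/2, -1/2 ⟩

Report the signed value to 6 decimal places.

+√(1/14) ≈ +0.267261

triangle: 3!*2!*3!/9! = 72/362880
(j±m)!: 4!*1!*1!*5!*2!*3! = 34560
prefactor² = (2J+1)*Δ*N² = 288/7
  k=0: +1/(0!*3!*1!*1!*1!*2!) = 1/12
  k=1: −1/(1!*2!*0!*0!*2!*3!) = -1/24
Σ = 1/24  ⇒  CG² = 288/7*1/24² = 1/14
CG = +√(1/14) = +0.267261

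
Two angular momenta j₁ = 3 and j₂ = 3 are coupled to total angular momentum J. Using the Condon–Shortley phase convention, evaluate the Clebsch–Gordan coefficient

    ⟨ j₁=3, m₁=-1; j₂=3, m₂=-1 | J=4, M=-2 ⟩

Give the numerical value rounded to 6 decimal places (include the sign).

√[9·2!4!4!/11! · 2!4!2!4!2!6!] = √(331776/385)
  +(−1)^0/∏(0,2,4,2,0,2)! = 1/192  (running 1/192)
  +(−1)^1/∏(1,1,3,1,1,3)! = -1/36  (running -13/576)
  +(−1)^2/∏(2,0,2,0,2,4)! = 1/192  (running -5/288)
⟨..|..⟩ = √(331776/385)·(-5/288) = -0.509647

-0.509647  (= −√(20/77))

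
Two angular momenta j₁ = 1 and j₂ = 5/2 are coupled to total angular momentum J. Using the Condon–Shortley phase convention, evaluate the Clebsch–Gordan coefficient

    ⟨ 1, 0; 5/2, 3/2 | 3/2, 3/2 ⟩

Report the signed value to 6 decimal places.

−√(4/15) = -0.516398

triangle: 2!·0!·3!/6! = 12/720
(j±m)!: 1!·1!·4!·1!·3!·0! = 144
prefactor² = (2J+1)·Δ·N² = 48/5
  k=1: −1/(1!·1!·0!·3!·0!·0!) = -1/6
Σ = -1/6  ⇒  CG² = 48/5·(-1/6)² = 4/15
CG = −√(4/15) = -0.516398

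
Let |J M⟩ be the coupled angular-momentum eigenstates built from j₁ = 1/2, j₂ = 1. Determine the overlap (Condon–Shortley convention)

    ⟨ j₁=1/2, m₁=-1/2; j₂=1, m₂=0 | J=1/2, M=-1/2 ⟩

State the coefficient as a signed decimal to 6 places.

−√(1/3) = -0.577350

√[2·1!0!1!/3! · 0!1!1!1!0!1!] = √(1/3)
  +(−1)^1/∏(1,0,0,0,0,1)! = -1  (running -1)
⟨..|..⟩ = √(1/3)·(-1) = -0.577350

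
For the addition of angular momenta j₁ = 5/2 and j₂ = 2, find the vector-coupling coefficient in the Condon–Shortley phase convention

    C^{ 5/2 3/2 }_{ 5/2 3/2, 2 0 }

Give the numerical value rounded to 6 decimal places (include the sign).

-0.119523  (= −√(1/70))

triangle: 2!·3!·2!/8! = 24/40320
(j±m)!: 4!·1!·2!·2!·4!·1! = 2304
prefactor² = (2J+1)·Δ·N² = 288/35
  k=0: +1/(0!·2!·1!·2!·2!·0!) = 1/8
  k=1: −1/(1!·1!·0!·1!·3!·1!) = -1/6
Σ = -1/24  ⇒  CG² = 288/35·(-1/24)² = 1/70
CG = −√(1/70) = -0.119523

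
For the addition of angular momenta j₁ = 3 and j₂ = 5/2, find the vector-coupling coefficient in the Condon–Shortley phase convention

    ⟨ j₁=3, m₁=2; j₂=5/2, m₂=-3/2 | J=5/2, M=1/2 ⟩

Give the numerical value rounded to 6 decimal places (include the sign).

+√(1/14) = +0.267261

√[6·3!3!2!/9! · 5!1!1!4!3!2!] = √(288/7)
  +(−1)^0/∏(0,3,1,1,2,1)! = 1/12  (running 1/12)
  +(−1)^1/∏(1,2,0,0,3,2)! = -1/24  (running 1/24)
⟨..|..⟩ = √(288/7)·(1/24) = +0.267261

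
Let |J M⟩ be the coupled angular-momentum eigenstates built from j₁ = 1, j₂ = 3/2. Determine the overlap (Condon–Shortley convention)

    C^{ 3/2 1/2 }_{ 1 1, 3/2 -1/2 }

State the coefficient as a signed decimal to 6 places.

triangle: 1!·1!·2!/5! = 2/120
(j±m)!: 2!·0!·1!·2!·2!·1! = 8
prefactor² = (2J+1)·Δ·N² = 8/15
  k=0: +1/(0!·1!·0!·1!·1!·1!) = 1
Σ = 1  ⇒  CG² = 8/15·1² = 8/15
CG = +√(8/15) = +0.730297

+√(8/15) = +0.730297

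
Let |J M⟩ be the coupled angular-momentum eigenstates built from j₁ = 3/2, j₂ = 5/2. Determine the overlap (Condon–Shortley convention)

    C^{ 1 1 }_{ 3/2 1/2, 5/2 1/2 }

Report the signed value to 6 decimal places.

−√(3/20) = -0.387298

triangle: 3!×0!×2!/6! = 12/720
(j±m)!: 2!×1!×3!×2!×2!×0! = 48
prefactor² = (2J+1)×Δ×N² = 12/5
  k=1: −1/(1!×2!×0!×2!×0!×0!) = -1/4
Σ = -1/4  ⇒  CG² = 12/5×(-1/4)² = 3/20
CG = −√(3/20) = -0.387298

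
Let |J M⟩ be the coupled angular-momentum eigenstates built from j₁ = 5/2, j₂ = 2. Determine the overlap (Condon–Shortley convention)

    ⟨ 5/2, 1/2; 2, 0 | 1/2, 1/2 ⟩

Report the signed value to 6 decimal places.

+√(1/5) = +0.447214

triangle: 4!*1!*0!/6! = 24/720
(j±m)!: 3!*2!*2!*2!*1!*0! = 48
prefactor² = (2J+1)*Δ*N² = 16/5
  k=2: +1/(2!*2!*0!*0!*1!*0!) = 1/4
Σ = 1/4  ⇒  CG² = 16/5*1/4² = 1/5
CG = +√(1/5) = +0.447214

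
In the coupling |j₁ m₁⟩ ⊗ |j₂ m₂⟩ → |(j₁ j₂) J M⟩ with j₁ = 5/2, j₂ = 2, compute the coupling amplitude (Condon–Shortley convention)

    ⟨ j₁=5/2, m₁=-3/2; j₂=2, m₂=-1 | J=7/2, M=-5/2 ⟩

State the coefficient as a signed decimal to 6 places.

√[8·1!4!3!/9! · 1!4!1!3!1!6!] = √(2304/7)
  +(−1)^0/∏(0,1,4,1,0,2)! = 1/48  (running 1/48)
  +(−1)^1/∏(1,0,3,0,1,3)! = -1/36  (running -1/144)
⟨..|..⟩ = √(2304/7)·(-1/144) = -0.125988

-0.125988  (= −√(1/63))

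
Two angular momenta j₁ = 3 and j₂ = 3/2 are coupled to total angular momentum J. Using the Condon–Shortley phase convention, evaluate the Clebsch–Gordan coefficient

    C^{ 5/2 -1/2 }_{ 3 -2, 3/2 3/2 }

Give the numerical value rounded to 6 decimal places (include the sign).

triangle: 2!·4!·1!/8! = 48/40320
(j±m)!: 1!·5!·3!·0!·2!·3! = 8640
prefactor² = (2J+1)·Δ·N² = 432/7
  k=2: +1/(2!·0!·3!·1!·1!·0!) = 1/12
Σ = 1/12  ⇒  CG² = 432/7·1/12² = 3/7
CG = +√(3/7) = +0.654654

+√(3/7) = +0.654654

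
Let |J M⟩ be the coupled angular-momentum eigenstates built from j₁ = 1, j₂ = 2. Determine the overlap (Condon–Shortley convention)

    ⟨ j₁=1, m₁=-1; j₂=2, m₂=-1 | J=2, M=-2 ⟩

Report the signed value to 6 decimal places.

−√(1/3) ≈ -0.577350

√[5·1!1!3!/6! · 0!2!1!3!0!4!] = √(12)
  +(−1)^1/∏(1,0,1,0,0,3)! = -1/6  (running -1/6)
⟨..|..⟩ = √(12)·(-1/6) = -0.577350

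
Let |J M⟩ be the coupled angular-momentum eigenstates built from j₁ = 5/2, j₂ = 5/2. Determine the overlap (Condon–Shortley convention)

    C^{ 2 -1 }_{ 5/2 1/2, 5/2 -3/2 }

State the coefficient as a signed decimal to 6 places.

−√(1/7) = -0.377964

triangle: 3!×2!×2!/8! = 24/40320
(j±m)!: 3!×2!×1!×4!×1!×3! = 1728
prefactor² = (2J+1)×Δ×N² = 36/7
  k=0: +1/(0!×3!×2!×1!×0!×1!) = 1/12
  k=1: −1/(1!×2!×1!×0!×1!×2!) = -1/4
Σ = -1/6  ⇒  CG² = 36/7×(-1/6)² = 1/7
CG = −√(1/7) = -0.377964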